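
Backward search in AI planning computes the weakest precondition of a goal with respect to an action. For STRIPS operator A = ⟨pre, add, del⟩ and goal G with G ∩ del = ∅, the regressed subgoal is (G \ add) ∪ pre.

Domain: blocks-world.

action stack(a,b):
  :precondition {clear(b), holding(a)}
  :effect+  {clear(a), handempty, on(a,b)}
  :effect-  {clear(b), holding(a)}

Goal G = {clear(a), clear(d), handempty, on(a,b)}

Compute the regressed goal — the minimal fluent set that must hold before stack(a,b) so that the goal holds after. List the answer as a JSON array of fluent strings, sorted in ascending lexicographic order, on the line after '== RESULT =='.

Compute (G \ add) ∪ pre:
  G ∩ del = {}  (empty — regression defined)
  G \ add = {clear(a), clear(d), handempty, on(a,b)} \ {clear(a), handempty, on(a,b)} = {clear(d)}
  ∪ pre   = {clear(d)} ∪ {clear(b), holding(a)}
          = {clear(b), clear(d), holding(a)}

== RESULT ==
["clear(b)", "clear(d)", "holding(a)"]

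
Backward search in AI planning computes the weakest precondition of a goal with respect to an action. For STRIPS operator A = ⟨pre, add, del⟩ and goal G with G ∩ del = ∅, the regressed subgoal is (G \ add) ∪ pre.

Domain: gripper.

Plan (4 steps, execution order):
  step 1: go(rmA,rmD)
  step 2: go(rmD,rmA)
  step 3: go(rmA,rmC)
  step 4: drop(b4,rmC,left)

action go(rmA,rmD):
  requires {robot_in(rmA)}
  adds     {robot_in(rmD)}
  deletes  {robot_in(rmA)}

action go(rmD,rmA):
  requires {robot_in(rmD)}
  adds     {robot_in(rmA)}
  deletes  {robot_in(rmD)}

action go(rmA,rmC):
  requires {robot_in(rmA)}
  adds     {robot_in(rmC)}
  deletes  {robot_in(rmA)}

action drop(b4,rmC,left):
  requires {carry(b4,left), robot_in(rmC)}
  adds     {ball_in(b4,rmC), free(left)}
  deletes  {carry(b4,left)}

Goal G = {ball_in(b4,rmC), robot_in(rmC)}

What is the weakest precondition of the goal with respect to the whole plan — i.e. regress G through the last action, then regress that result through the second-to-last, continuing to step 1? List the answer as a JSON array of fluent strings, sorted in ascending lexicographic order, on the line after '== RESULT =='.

Work backward from the goal:
  through step 4 (drop(b4,rmC,left)): drop {ball_in(b4,rmC)}, keep {robot_in(rmC)}, require {carry(b4,left), robot_in(rmC)}
    → {carry(b4,left), robot_in(rmC)}
  through step 3 (go(rmA,rmC)): drop {robot_in(rmC)}, keep {carry(b4,left)}, require {robot_in(rmA)}
    → {carry(b4,left), robot_in(rmA)}
  through step 2 (go(rmD,rmA)): drop {robot_in(rmA)}, keep {carry(b4,left)}, require {robot_in(rmD)}
    → {carry(b4,left), robot_in(rmD)}
  through step 1 (go(rmA,rmD)): drop {robot_in(rmD)}, keep {carry(b4,left)}, require {robot_in(rmA)}
    → {carry(b4,left), robot_in(rmA)}

== RESULT ==
["carry(b4,left)", "robot_in(rmA)"]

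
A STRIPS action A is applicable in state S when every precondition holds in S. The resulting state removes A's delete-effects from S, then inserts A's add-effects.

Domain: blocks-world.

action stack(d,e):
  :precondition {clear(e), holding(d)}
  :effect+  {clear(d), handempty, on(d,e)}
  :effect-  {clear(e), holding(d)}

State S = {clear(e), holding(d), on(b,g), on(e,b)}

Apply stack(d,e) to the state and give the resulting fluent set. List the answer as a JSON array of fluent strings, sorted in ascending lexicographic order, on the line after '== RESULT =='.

Compute (S \ del) ∪ add:
  pre ⊆ S: {clear(e), holding(d)} ⊆ S  — applicable
  S \ del = {on(b,g), on(e,b)}
  ∪ add   = {clear(d), handempty, on(b,g), on(d,e), on(e,b)}

== RESULT ==
["clear(d)", "handempty", "on(b,g)", "on(d,e)", "on(e,b)"]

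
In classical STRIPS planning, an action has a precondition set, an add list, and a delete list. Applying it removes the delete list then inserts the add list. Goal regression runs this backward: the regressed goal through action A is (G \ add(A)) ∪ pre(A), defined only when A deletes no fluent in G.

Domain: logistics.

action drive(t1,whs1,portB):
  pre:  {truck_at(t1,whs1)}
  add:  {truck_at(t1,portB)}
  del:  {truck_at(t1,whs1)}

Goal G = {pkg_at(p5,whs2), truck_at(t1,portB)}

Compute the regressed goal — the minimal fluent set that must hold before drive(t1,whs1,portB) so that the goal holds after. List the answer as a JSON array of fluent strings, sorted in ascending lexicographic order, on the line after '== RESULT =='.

Regress:
  G ∩ del = {}  (empty — regression defined)
  G \ add = {pkg_at(p5,whs2), truck_at(t1,portB)} \ {truck_at(t1,portB)} = {pkg_at(p5,whs2)}
  ∪ pre   = {pkg_at(p5,whs2)} ∪ {truck_at(t1,whs1)}
          = {pkg_at(p5,whs2), truck_at(t1,whs1)}

== RESULT ==
["pkg_at(p5,whs2)", "truck_at(t1,whs1)"]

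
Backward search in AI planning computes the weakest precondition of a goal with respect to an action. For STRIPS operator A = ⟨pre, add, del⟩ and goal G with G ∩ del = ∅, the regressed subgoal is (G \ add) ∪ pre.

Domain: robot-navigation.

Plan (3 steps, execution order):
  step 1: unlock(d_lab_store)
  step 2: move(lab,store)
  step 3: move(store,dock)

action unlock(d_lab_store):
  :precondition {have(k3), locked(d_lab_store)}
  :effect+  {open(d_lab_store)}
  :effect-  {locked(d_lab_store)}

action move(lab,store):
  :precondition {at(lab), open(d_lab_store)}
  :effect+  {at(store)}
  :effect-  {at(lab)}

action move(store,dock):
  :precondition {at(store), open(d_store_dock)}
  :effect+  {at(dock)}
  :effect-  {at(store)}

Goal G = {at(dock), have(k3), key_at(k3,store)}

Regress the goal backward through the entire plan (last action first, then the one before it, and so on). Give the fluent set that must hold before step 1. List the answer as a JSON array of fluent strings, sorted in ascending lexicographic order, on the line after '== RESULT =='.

Regress step by step:
  through step 3 (move(store,dock)): drop {at(dock)}, keep {have(k3), key_at(k3,store)}, require {at(store), open(d_store_dock)}
    → {at(store), have(k3), key_at(k3,store), open(d_store_dock)}
  through step 2 (move(lab,store)): drop {at(store)}, keep {have(k3), key_at(k3,store), open(d_store_dock)}, require {at(lab), open(d_lab_store)}
    → {at(lab), have(k3), key_at(k3,store), open(d_lab_store), open(d_store_dock)}
  through step 1 (unlock(d_lab_store)): drop {open(d_lab_store)}, keep {at(lab), have(k3), key_at(k3,store), open(d_store_dock)}, require {have(k3), locked(d_lab_store)}
    → {at(lab), have(k3), key_at(k3,store), locked(d_lab_store), open(d_store_dock)}

== RESULT ==
["at(lab)", "have(k3)", "key_at(k3,store)", "locked(d_lab_store)", "open(d_store_dock)"]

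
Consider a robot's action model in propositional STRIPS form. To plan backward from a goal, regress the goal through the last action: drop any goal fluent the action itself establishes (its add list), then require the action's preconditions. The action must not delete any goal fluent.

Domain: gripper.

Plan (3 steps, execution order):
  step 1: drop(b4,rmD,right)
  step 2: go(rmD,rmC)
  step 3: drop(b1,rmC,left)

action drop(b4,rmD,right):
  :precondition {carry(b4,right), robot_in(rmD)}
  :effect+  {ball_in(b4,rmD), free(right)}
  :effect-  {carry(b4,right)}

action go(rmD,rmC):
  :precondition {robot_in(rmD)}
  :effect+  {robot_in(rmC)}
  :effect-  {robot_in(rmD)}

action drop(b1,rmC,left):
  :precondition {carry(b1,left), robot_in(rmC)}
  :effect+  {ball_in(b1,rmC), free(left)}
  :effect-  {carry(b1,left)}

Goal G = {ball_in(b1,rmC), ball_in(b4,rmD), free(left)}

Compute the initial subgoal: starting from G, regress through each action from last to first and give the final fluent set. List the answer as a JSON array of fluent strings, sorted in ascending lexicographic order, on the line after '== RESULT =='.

Work backward from the goal:
  through step 3 (drop(b1,rmC,left)): drop {ball_in(b1,rmC), free(left)}, keep {ball_in(b4,rmD)}, require {carry(b1,left), robot_in(rmC)}
    → {ball_in(b4,rmD), carry(b1,left), robot_in(rmC)}
  through step 2 (go(rmD,rmC)): drop {robot_in(rmC)}, keep {ball_in(b4,rmD), carry(b1,left)}, require {robot_in(rmD)}
    → {ball_in(b4,rmD), carry(b1,left), robot_in(rmD)}
  through step 1 (drop(b4,rmD,right)): drop {ball_in(b4,rmD)}, keep {carry(b1,left), robot_in(rmD)}, require {carry(b4,right), robot_in(rmD)}
    → {carry(b1,left), carry(b4,right), robot_in(rmD)}

== RESULT ==
["carry(b1,left)", "carry(b4,right)", "robot_in(rmD)"]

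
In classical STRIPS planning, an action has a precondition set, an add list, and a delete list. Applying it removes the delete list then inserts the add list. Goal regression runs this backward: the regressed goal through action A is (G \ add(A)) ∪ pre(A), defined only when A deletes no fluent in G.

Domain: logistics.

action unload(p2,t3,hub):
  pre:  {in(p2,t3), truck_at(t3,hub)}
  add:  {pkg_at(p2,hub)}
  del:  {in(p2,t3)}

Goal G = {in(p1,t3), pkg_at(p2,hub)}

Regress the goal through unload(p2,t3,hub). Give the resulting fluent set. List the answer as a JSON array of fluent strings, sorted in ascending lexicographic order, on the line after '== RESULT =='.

Compute (G \ add) ∪ pre:
  G ∩ del = {}  (empty — regression defined)
  G \ add = {in(p1,t3), pkg_at(p2,hub)} \ {pkg_at(p2,hub)} = {in(p1,t3)}
  ∪ pre   = {in(p1,t3)} ∪ {in(p2,t3), truck_at(t3,hub)}
          = {in(p1,t3), in(p2,t3), truck_at(t3,hub)}

== RESULT ==
["in(p1,t3)", "in(p2,t3)", "truck_at(t3,hub)"]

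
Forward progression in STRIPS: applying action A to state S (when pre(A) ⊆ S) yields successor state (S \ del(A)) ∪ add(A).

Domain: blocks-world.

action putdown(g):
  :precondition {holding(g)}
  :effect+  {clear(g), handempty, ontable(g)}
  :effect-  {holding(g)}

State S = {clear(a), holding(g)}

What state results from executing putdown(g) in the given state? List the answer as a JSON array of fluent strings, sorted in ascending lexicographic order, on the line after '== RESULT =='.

Compute (S \ del) ∪ add:
  pre ⊆ S: {holding(g)} ⊆ S  — applicable
  S \ del = {clear(a)}
  ∪ add   = {clear(a), clear(g), handempty, ontable(g)}

== RESULT ==
["clear(a)", "clear(g)", "handempty", "ontable(g)"]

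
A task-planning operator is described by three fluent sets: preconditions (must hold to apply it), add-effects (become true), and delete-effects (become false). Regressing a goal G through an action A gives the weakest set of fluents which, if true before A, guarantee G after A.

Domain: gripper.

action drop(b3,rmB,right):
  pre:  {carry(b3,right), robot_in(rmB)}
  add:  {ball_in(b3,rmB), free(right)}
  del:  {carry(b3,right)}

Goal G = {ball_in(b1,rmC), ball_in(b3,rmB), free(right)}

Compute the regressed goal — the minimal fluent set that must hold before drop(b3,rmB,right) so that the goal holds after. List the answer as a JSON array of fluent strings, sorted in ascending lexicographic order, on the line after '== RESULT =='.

Compute (G \ add) ∪ pre:
  G ∩ del = {}  (empty — regression defined)
  G \ add = {ball_in(b1,rmC), ball_in(b3,rmB), free(right)} \ {ball_in(b3,rmB), free(right)} = {ball_in(b1,rmC)}
  ∪ pre   = {ball_in(b1,rmC)} ∪ {carry(b3,right), robot_in(rmB)}
          = {ball_in(b1,rmC), carry(b3,right), robot_in(rmB)}

== RESULT ==
["ball_in(b1,rmC)", "carry(b3,right)", "robot_in(rmB)"]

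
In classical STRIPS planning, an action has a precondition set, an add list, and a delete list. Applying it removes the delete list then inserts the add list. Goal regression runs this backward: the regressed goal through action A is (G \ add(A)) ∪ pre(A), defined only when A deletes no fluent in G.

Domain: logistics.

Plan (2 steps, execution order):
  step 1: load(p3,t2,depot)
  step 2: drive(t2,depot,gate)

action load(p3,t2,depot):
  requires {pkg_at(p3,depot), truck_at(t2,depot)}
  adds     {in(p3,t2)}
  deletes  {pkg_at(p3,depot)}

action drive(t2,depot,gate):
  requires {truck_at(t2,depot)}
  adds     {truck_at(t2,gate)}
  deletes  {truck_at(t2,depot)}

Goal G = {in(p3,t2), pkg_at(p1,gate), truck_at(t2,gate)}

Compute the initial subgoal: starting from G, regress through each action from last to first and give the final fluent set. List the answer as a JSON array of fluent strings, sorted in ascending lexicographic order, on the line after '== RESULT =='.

Regress step by step:
  through step 2 (drive(t2,depot,gate)): drop {truck_at(t2,gate)}, keep {in(p3,t2), pkg_at(p1,gate)}, require {truck_at(t2,depot)}
    → {in(p3,t2), pkg_at(p1,gate), truck_at(t2,depot)}
  through step 1 (load(p3,t2,depot)): drop {in(p3,t2)}, keep {pkg_at(p1,gate), truck_at(t2,depot)}, require {pkg_at(p3,depot), truck_at(t2,depot)}
    → {pkg_at(p1,gate), pkg_at(p3,depot), truck_at(t2,depot)}

== RESULT ==
["pkg_at(p1,gate)", "pkg_at(p3,depot)", "truck_at(t2,depot)"]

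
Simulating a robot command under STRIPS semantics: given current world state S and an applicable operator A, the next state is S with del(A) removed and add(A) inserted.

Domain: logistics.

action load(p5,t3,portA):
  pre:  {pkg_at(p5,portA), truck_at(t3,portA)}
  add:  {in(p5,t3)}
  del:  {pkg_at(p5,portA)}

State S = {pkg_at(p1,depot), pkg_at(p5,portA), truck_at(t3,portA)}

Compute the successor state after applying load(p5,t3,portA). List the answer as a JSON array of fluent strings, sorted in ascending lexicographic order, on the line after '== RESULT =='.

Progress:
  pre ⊆ S: {pkg_at(p5,portA), truck_at(t3,portA)} ⊆ S  — applicable
  S \ del = {pkg_at(p1,depot), truck_at(t3,portA)}
  ∪ add   = {in(p5,t3), pkg_at(p1,depot), truck_at(t3,portA)}

== RESULT ==
["in(p5,t3)", "pkg_at(p1,depot)", "truck_at(t3,portA)"]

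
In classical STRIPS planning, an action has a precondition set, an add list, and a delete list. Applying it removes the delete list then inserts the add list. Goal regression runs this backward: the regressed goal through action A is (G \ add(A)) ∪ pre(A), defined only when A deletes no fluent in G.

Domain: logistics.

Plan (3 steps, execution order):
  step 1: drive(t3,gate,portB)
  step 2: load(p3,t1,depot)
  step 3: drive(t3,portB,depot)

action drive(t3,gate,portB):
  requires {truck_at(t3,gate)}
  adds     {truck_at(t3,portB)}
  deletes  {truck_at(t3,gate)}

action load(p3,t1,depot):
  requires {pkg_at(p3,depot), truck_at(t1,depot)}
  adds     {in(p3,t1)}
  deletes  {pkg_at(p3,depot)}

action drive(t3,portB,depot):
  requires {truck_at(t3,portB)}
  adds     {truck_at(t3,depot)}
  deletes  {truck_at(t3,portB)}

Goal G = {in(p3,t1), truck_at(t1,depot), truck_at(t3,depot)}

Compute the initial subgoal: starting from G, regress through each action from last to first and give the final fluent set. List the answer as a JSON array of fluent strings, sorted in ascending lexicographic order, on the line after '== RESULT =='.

Work backward from the goal:
  through step 3 (drive(t3,portB,depot)): drop {truck_at(t3,depot)}, keep {in(p3,t1), truck_at(t1,depot)}, require {truck_at(t3,portB)}
    → {in(p3,t1), truck_at(t1,depot), truck_at(t3,portB)}
  through step 2 (load(p3,t1,depot)): drop {in(p3,t1)}, keep {truck_at(t1,depot), truck_at(t3,portB)}, require {pkg_at(p3,depot), truck_at(t1,depot)}
    → {pkg_at(p3,depot), truck_at(t1,depot), truck_at(t3,portB)}
  through step 1 (drive(t3,gate,portB)): drop {truck_at(t3,portB)}, keep {pkg_at(p3,depot), truck_at(t1,depot)}, require {truck_at(t3,gate)}
    → {pkg_at(p3,depot), truck_at(t1,depot), truck_at(t3,gate)}

== RESULT ==
["pkg_at(p3,depot)", "truck_at(t1,depot)", "truck_at(t3,gate)"]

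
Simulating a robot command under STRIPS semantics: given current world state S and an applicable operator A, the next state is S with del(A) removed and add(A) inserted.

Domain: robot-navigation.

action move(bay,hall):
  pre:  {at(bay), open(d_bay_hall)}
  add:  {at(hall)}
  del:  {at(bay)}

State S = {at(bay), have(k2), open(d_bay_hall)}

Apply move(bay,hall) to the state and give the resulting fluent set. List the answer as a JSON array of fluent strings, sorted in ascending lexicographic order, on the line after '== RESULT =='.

Progress:
  pre ⊆ S: {at(bay), open(d_bay_hall)} ⊆ S  — applicable
  S \ del = {have(k2), open(d_bay_hall)}
  ∪ add   = {at(hall), have(k2), open(d_bay_hall)}

== RESULT ==
["at(hall)", "have(k2)", "open(d_bay_hall)"]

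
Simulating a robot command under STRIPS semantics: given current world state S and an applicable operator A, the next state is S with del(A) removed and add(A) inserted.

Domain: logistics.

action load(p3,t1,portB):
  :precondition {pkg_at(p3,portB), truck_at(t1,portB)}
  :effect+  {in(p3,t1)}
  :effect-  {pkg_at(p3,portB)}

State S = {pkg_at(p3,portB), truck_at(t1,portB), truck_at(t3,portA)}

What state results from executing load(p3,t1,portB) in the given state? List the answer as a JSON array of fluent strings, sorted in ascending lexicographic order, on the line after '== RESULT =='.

Progress:
  pre ⊆ S: {pkg_at(p3,portB), truck_at(t1,portB)} ⊆ S  — applicable
  S \ del = {truck_at(t1,portB), truck_at(t3,portA)}
  ∪ add   = {in(p3,t1), truck_at(t1,portB), truck_at(t3,portA)}

== RESULT ==
["in(p3,t1)", "truck_at(t1,portB)", "truck_at(t3,portA)"]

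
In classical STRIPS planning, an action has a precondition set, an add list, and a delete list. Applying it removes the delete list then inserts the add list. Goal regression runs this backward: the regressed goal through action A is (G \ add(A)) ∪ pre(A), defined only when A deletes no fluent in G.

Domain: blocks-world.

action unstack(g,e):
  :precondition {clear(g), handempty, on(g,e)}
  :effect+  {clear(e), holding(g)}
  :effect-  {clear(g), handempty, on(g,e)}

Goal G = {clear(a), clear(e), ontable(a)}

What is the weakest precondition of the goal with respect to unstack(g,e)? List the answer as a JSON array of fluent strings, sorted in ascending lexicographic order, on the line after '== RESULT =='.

Compute (G \ add) ∪ pre:
  G ∩ del = {}  (empty — regression defined)
  G \ add = {clear(a), clear(e), ontable(a)} \ {clear(e), holding(g)} = {clear(a), ontable(a)}
  ∪ pre   = {clear(a), ontable(a)} ∪ {clear(g), handempty, on(g,e)}
          = {clear(a), clear(g), handempty, on(g,e), ontable(a)}

== RESULT ==
["clear(a)", "clear(g)", "handempty", "on(g,e)", "ontable(a)"]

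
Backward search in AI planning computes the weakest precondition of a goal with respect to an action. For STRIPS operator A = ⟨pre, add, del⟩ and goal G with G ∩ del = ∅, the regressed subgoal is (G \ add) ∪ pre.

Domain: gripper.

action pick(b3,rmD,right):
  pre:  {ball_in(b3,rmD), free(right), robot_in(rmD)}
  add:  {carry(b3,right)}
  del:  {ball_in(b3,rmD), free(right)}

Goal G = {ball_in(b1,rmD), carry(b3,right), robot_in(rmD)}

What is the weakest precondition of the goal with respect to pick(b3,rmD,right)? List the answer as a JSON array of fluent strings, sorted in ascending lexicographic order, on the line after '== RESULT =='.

Compute (G \ add) ∪ pre:
  G ∩ del = {}  (empty — regression defined)
  G \ add = {ball_in(b1,rmD), carry(b3,right), robot_in(rmD)} \ {carry(b3,right)} = {ball_in(b1,rmD), robot_in(rmD)}
  ∪ pre   = {ball_in(b1,rmD), robot_in(rmD)} ∪ {ball_in(b3,rmD), free(right), robot_in(rmD)}
          = {ball_in(b1,rmD), ball_in(b3,rmD), free(right), robot_in(rmD)}

== RESULT ==
["ball_in(b1,rmD)", "ball_in(b3,rmD)", "free(right)", "robot_in(rmD)"]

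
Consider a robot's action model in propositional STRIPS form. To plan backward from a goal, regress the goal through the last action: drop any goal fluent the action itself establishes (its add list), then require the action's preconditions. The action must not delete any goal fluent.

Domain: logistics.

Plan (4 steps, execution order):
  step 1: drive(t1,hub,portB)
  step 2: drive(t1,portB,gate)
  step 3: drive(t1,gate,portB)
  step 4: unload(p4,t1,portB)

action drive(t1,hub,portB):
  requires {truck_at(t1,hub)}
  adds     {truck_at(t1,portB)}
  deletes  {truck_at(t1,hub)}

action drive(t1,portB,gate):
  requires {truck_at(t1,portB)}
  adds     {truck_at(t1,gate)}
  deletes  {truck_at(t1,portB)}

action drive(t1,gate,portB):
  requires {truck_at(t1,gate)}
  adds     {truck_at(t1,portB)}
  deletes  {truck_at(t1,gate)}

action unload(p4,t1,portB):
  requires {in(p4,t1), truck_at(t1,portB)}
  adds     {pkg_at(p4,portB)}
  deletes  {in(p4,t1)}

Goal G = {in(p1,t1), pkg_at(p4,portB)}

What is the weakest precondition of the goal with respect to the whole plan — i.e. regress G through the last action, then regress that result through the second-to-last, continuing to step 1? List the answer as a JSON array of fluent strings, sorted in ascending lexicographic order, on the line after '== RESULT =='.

Regress step by step:
  through step 4 (unload(p4,t1,portB)): drop {pkg_at(p4,portB)}, keep {in(p1,t1)}, require {in(p4,t1), truck_at(t1,portB)}
    → {in(p1,t1), in(p4,t1), truck_at(t1,portB)}
  through step 3 (drive(t1,gate,portB)): drop {truck_at(t1,portB)}, keep {in(p1,t1), in(p4,t1)}, require {truck_at(t1,gate)}
    → {in(p1,t1), in(p4,t1), truck_at(t1,gate)}
  through step 2 (drive(t1,portB,gate)): drop {truck_at(t1,gate)}, keep {in(p1,t1), in(p4,t1)}, require {truck_at(t1,portB)}
    → {in(p1,t1), in(p4,t1), truck_at(t1,portB)}
  through step 1 (drive(t1,hub,portB)): drop {truck_at(t1,portB)}, keep {in(p1,t1), in(p4,t1)}, require {truck_at(t1,hub)}
    → {in(p1,t1), in(p4,t1), truck_at(t1,hub)}

== RESULT ==
["in(p1,t1)", "in(p4,t1)", "truck_at(t1,hub)"]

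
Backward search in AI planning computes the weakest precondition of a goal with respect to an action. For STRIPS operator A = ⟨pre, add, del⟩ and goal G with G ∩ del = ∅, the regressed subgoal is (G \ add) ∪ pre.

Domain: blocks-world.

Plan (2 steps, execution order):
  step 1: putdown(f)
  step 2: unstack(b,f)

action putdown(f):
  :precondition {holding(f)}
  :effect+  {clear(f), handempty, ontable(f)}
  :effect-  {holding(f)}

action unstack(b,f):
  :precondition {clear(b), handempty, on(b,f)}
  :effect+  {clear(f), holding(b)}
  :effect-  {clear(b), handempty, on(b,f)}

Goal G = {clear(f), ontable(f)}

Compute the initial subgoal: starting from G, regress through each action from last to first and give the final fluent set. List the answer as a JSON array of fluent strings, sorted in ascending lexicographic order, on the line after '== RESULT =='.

Regress step by step:
  through step 2 (unstack(b,f)): drop {clear(f)}, keep {ontable(f)}, require {clear(b), handempty, on(b,f)}
    → {clear(b), handempty, on(b,f), ontable(f)}
  through step 1 (putdown(f)): drop {handempty, ontable(f)}, keep {clear(b), on(b,f)}, require {holding(f)}
    → {clear(b), holding(f), on(b,f)}

== RESULT ==
["clear(b)", "holding(f)", "on(b,f)"]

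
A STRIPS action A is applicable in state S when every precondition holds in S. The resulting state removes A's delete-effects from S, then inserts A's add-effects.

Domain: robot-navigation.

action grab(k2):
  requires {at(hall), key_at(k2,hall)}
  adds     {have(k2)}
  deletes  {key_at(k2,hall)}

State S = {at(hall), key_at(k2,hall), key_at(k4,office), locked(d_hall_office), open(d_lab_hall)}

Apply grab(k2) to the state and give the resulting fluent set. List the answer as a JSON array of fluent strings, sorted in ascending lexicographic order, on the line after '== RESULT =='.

Progress:
  pre ⊆ S: {at(hall), key_at(k2,hall)} ⊆ S  — applicable
  S \ del = {at(hall), key_at(k4,office), locked(d_hall_office), open(d_lab_hall)}
  ∪ add   = {at(hall), have(k2), key_at(k4,office), locked(d_hall_office), open(d_lab_hall)}

== RESULT ==
["at(hall)", "have(k2)", "key_at(k4,office)", "locked(d_hall_office)", "open(d_lab_hall)"]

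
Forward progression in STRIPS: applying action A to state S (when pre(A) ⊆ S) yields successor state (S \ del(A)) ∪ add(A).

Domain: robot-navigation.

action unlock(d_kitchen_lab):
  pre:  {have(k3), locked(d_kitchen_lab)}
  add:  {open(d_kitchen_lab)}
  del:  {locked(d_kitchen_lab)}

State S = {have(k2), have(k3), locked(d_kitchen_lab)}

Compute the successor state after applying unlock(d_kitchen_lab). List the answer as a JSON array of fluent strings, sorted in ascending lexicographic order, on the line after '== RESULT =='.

Progress:
  pre ⊆ S: {have(k3), locked(d_kitchen_lab)} ⊆ S  — applicable
  S \ del = {have(k2), have(k3)}
  ∪ add   = {have(k2), have(k3), open(d_kitchen_lab)}

== RESULT ==
["have(k2)", "have(k3)", "open(d_kitchen_lab)"]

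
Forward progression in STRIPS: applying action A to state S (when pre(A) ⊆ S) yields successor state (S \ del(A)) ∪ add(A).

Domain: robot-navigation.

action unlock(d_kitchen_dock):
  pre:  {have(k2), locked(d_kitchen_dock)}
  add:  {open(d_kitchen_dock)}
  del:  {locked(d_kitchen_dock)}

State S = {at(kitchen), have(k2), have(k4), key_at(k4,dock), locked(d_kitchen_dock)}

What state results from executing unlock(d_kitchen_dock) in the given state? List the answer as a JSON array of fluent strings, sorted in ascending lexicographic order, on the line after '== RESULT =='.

Compute (S \ del) ∪ add:
  pre ⊆ S: {have(k2), locked(d_kitchen_dock)} ⊆ S  — applicable
  S \ del = {at(kitchen), have(k2), have(k4), key_at(k4,dock)}
  ∪ add   = {at(kitchen), have(k2), have(k4), key_at(k4,dock), open(d_kitchen_dock)}

== RESULT ==
["at(kitchen)", "have(k2)", "have(k4)", "key_at(k4,dock)", "open(d_kitchen_dock)"]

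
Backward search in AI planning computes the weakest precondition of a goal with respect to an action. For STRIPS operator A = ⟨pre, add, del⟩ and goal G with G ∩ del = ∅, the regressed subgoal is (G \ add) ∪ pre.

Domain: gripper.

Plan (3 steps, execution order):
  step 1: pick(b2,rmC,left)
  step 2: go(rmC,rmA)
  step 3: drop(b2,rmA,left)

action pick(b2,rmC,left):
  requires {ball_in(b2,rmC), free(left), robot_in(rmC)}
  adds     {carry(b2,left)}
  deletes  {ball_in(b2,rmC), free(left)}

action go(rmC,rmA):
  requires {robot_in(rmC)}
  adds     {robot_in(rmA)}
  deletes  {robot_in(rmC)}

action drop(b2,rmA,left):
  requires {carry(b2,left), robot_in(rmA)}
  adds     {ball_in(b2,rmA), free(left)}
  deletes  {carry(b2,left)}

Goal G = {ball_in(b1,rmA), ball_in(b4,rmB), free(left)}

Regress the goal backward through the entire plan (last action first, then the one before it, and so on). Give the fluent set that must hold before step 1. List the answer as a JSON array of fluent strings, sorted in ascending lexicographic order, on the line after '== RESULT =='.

Regress step by step:
  through step 3 (drop(b2,rmA,left)): drop {free(left)}, keep {ball_in(b1,rmA), ball_in(b4,rmB)}, require {carry(b2,left), robot_in(rmA)}
    → {ball_in(b1,rmA), ball_in(b4,rmB), carry(b2,left), robot_in(rmA)}
  through step 2 (go(rmC,rmA)): drop {robot_in(rmA)}, keep {ball_in(b1,rmA), ball_in(b4,rmB), carry(b2,left)}, require {robot_in(rmC)}
    → {ball_in(b1,rmA), ball_in(b4,rmB), carry(b2,left), robot_in(rmC)}
  through step 1 (pick(b2,rmC,left)): drop {carry(b2,left)}, keep {ball_in(b1,rmA), ball_in(b4,rmB), robot_in(rmC)}, require {ball_in(b2,rmC), free(left), robot_in(rmC)}
    → {ball_in(b1,rmA), ball_in(b2,rmC), ball_in(b4,rmB), free(left), robot_in(rmC)}

== RESULT ==
["ball_in(b1,rmA)", "ball_in(b2,rmC)", "ball_in(b4,rmB)", "free(left)", "robot_in(rmC)"]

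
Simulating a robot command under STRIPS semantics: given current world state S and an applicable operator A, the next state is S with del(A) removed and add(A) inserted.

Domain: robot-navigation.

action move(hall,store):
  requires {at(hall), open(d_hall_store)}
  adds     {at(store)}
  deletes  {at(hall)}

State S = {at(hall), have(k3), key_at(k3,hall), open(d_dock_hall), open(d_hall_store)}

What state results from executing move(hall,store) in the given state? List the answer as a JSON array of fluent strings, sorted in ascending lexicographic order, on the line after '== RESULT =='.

Progress:
  pre ⊆ S: {at(hall), open(d_hall_store)} ⊆ S  — applicable
  S \ del = {have(k3), key_at(k3,hall), open(d_dock_hall), open(d_hall_store)}
  ∪ add   = {at(store), have(k3), key_at(k3,hall), open(d_dock_hall), open(d_hall_store)}

== RESULT ==
["at(store)", "have(k3)", "key_at(k3,hall)", "open(d_dock_hall)", "open(d_hall_store)"]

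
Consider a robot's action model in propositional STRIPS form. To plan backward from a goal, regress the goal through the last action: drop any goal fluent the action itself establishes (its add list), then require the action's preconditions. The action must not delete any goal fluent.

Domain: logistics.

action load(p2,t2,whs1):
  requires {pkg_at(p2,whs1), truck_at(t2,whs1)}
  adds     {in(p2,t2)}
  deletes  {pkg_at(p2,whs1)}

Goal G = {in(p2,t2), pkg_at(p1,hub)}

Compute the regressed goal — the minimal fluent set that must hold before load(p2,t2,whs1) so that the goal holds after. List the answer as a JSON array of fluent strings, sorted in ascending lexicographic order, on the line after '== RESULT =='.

Regress:
  G ∩ del = {}  (empty — regression defined)
  G \ add = {in(p2,t2), pkg_at(p1,hub)} \ {in(p2,t2)} = {pkg_at(p1,hub)}
  ∪ pre   = {pkg_at(p1,hub)} ∪ {pkg_at(p2,whs1), truck_at(t2,whs1)}
          = {pkg_at(p1,hub), pkg_at(p2,whs1), truck_at(t2,whs1)}

== RESULT ==
["pkg_at(p1,hub)", "pkg_at(p2,whs1)", "truck_at(t2,whs1)"]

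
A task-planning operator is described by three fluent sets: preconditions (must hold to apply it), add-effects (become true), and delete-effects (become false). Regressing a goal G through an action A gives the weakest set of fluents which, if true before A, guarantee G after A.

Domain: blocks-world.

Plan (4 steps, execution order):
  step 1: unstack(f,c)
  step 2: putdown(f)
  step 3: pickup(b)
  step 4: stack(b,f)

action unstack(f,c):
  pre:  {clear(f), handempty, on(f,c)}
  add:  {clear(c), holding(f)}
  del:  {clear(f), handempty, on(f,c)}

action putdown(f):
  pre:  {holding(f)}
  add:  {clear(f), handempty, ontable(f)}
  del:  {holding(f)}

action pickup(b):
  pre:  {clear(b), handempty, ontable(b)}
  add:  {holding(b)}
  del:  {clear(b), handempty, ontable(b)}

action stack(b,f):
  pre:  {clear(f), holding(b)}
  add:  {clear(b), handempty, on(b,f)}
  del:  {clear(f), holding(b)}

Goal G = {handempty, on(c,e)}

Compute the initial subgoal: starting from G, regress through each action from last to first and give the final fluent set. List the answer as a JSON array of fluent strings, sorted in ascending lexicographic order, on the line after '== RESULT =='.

Work backward from the goal:
  through step 4 (stack(b,f)): drop {handempty}, keep {on(c,e)}, require {clear(f), holding(b)}
    → {clear(f), holding(b), on(c,e)}
  through step 3 (pickup(b)): drop {holding(b)}, keep {clear(f), on(c,e)}, require {clear(b), handempty, ontable(b)}
    → {clear(b), clear(f), handempty, on(c,e), ontable(b)}
  through step 2 (putdown(f)): drop {clear(f), handempty}, keep {clear(b), on(c,e), ontable(b)}, require {holding(f)}
    → {clear(b), holding(f), on(c,e), ontable(b)}
  through step 1 (unstack(f,c)): drop {holding(f)}, keep {clear(b), on(c,e), ontable(b)}, require {clear(f), handempty, on(f,c)}
    → {clear(b), clear(f), handempty, on(c,e), on(f,c), ontable(b)}

== RESULT ==
["clear(b)", "clear(f)", "handempty", "on(c,e)", "on(f,c)", "ontable(b)"]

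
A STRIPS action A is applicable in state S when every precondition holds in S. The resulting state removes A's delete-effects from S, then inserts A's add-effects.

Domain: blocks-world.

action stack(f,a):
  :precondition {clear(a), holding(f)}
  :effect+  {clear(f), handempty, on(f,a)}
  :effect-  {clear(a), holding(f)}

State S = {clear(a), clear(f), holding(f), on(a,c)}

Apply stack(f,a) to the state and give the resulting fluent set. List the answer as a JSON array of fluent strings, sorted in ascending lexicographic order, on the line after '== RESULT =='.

Progress:
  pre ⊆ S: {clear(a), holding(f)} ⊆ S  — applicable
  S \ del = {clear(f), on(a,c)}
  ∪ add   = {clear(f), handempty, on(a,c), on(f,a)}

== RESULT ==
["clear(f)", "handempty", "on(a,c)", "on(f,a)"]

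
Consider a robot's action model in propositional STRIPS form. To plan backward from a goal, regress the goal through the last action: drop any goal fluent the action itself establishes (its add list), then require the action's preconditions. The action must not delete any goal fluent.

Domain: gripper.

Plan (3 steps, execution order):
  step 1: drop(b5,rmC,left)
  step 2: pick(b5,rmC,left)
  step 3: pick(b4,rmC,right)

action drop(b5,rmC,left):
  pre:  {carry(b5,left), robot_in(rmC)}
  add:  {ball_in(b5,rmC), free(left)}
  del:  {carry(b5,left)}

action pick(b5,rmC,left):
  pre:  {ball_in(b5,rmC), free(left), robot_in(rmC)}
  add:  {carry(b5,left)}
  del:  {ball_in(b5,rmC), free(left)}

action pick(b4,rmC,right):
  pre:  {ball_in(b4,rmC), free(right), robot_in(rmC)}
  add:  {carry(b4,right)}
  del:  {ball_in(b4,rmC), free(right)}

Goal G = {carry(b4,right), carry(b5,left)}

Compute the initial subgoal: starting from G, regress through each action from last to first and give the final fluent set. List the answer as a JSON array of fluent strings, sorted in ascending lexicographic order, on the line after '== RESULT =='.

Work backward from the goal:
  through step 3 (pick(b4,rmC,right)): drop {carry(b4,right)}, keep {carry(b5,left)}, require {ball_in(b4,rmC), free(right), robot_in(rmC)}
    → {ball_in(b4,rmC), carry(b5,left), free(right), robot_in(rmC)}
  through step 2 (pick(b5,rmC,left)): drop {carry(b5,left)}, keep {ball_in(b4,rmC), free(right), robot_in(rmC)}, require {ball_in(b5,rmC), free(left), robot_in(rmC)}
    → {ball_in(b4,rmC), ball_in(b5,rmC), free(left), free(right), robot_in(rmC)}
  through step 1 (drop(b5,rmC,left)): drop {ball_in(b5,rmC), free(left)}, keep {ball_in(b4,rmC), free(right), robot_in(rmC)}, require {carry(b5,left), robot_in(rmC)}
    → {ball_in(b4,rmC), carry(b5,left), free(right), robot_in(rmC)}

== RESULT ==
["ball_in(b4,rmC)", "carry(b5,left)", "free(right)", "robot_in(rmC)"]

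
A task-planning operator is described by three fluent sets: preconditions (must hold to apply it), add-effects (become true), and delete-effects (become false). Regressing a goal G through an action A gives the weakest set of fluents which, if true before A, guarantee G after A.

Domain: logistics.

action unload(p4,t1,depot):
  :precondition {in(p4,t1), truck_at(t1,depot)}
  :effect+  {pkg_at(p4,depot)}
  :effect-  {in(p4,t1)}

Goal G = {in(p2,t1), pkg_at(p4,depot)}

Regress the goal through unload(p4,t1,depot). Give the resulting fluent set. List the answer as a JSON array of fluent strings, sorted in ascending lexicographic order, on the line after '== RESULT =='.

Regress:
  G ∩ del = {}  (empty — regression defined)
  G \ add = {in(p2,t1), pkg_at(p4,depot)} \ {pkg_at(p4,depot)} = {in(p2,t1)}
  ∪ pre   = {in(p2,t1)} ∪ {in(p4,t1), truck_at(t1,depot)}
          = {in(p2,t1), in(p4,t1), truck_at(t1,depot)}

== RESULT ==
["in(p2,t1)", "in(p4,t1)", "truck_at(t1,depot)"]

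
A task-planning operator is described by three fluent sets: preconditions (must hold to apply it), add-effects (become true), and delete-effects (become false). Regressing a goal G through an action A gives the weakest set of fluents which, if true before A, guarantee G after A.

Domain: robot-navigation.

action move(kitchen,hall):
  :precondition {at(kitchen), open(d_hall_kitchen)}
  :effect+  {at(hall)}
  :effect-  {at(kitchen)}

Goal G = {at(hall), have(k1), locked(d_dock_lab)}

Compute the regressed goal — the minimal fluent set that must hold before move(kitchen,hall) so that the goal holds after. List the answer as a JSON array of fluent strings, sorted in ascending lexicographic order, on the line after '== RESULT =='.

Regress:
  G ∩ del = {}  (empty — regression defined)
  G \ add = {at(hall), have(k1), locked(d_dock_lab)} \ {at(hall)} = {have(k1), locked(d_dock_lab)}
  ∪ pre   = {have(k1), locked(d_dock_lab)} ∪ {at(kitchen), open(d_hall_kitchen)}
          = {at(kitchen), have(k1), locked(d_dock_lab), open(d_hall_kitchen)}

== RESULT ==
["at(kitchen)", "have(k1)", "locked(d_dock_lab)", "open(d_hall_kitchen)"]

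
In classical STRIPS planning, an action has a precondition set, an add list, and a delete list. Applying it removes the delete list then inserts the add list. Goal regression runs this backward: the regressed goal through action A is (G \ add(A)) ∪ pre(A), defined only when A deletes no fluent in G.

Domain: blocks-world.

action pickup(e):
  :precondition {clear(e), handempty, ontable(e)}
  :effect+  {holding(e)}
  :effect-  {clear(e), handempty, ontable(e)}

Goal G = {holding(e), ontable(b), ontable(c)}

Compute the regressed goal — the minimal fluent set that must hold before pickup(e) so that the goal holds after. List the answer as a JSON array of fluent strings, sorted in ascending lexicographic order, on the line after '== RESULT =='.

Compute (G \ add) ∪ pre:
  G ∩ del = {}  (empty — regression defined)
  G \ add = {holding(e), ontable(b), ontable(c)} \ {holding(e)} = {ontable(b), ontable(c)}
  ∪ pre   = {ontable(b), ontable(c)} ∪ {clear(e), handempty, ontable(e)}
          = {clear(e), handempty, ontable(b), ontable(c), ontable(e)}

== RESULT ==
["clear(e)", "handempty", "ontable(b)", "ontable(c)", "ontable(e)"]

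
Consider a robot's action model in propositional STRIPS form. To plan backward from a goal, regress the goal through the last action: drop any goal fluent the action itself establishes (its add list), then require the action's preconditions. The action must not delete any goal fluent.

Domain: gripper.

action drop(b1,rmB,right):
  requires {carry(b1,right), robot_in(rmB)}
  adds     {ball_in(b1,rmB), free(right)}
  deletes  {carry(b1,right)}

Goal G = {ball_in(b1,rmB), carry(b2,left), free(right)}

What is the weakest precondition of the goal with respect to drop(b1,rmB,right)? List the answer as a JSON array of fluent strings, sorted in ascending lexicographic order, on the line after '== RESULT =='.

Compute (G \ add) ∪ pre:
  G ∩ del = {}  (empty — regression defined)
  G \ add = {ball_in(b1,rmB), carry(b2,left), free(right)} \ {ball_in(b1,rmB), free(right)} = {carry(b2,left)}
  ∪ pre   = {carry(b2,left)} ∪ {carry(b1,right), robot_in(rmB)}
          = {carry(b1,right), carry(b2,left), robot_in(rmB)}

== RESULT ==
["carry(b1,right)", "carry(b2,left)", "robot_in(rmB)"]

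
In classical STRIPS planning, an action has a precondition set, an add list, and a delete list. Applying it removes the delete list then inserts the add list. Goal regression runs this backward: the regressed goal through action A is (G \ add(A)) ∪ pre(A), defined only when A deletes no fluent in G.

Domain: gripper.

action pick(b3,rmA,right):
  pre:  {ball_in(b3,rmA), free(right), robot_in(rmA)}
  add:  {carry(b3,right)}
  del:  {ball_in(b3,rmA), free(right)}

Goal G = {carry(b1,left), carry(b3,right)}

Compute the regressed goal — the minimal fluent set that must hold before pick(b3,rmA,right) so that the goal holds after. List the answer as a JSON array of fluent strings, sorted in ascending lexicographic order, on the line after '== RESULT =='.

Regress:
  G ∩ del = {}  (empty — regression defined)
  G \ add = {carry(b1,left), carry(b3,right)} \ {carry(b3,right)} = {carry(b1,left)}
  ∪ pre   = {carry(b1,left)} ∪ {ball_in(b3,rmA), free(right), robot_in(rmA)}
          = {ball_in(b3,rmA), carry(b1,left), free(right), robot_in(rmA)}

== RESULT ==
["ball_in(b3,rmA)", "carry(b1,left)", "free(right)", "robot_in(rmA)"]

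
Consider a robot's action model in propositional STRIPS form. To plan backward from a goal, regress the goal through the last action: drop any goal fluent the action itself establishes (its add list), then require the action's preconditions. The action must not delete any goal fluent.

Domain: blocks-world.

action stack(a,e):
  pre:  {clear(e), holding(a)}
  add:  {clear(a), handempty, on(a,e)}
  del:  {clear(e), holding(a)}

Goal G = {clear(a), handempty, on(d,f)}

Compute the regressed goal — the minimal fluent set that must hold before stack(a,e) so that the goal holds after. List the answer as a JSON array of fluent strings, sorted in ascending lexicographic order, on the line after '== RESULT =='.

Compute (G \ add) ∪ pre:
  G ∩ del = {}  (empty — regression defined)
  G \ add = {clear(a), handempty, on(d,f)} \ {clear(a), handempty, on(a,e)} = {on(d,f)}
  ∪ pre   = {on(d,f)} ∪ {clear(e), holding(a)}
          = {clear(e), holding(a), on(d,f)}

== RESULT ==
["clear(e)", "holding(a)", "on(d,f)"]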